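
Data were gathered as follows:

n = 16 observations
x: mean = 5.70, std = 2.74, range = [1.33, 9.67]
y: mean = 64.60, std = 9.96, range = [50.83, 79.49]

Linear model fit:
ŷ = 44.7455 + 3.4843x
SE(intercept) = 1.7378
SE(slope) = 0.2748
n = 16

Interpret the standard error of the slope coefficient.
The slope 3.4843 is pinned down to within about ±0.2748 (one SE) by these data — relative uncertainty 7.9%, i.e. precise.

SE(β̂₁) = 0.2748 says: if we drew many samples of n = 16 from the same population and refit each time, the fitted slopes would scatter with a standard deviation of roughly 0.2748 around the true β₁.

Relative precision:
- SE / |β̂₁| = 0.2748 / 3.4843 = 7.9%
- Rule of thumb (under 20%: precise; 20% to under 50%: moderately precise; 50% or more: imprecise) → precise

Rough 95% range (±2 SE): 3.4843 ± 0.5496 → (2.9347, 4.0339).

What drives SE(β̂₁): more residual scatter → larger SE.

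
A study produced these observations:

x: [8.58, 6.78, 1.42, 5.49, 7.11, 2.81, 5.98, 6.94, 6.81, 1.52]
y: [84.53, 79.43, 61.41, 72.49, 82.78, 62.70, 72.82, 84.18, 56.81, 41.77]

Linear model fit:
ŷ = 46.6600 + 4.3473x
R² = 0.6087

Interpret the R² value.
The model explains 60.87% of the variance in y (R² = 0.6087), leaving 39.13% unexplained; the fit is moderate.

The coefficient of determination R² is the fraction of the total variation in y that the fitted line accounts for.

Here R² = 0.6087:
- Explained: 60.87% of the variation in y
- Unexplained (residual): 100% − 60.87% = 39.13%
- Rule of thumb (below 0.3 weak; 0.3 to below 0.7 moderate; 0.7 and above strong) → moderate

Note: R² never decreases when predictors are added, so it should not be used alone to compare models of different size.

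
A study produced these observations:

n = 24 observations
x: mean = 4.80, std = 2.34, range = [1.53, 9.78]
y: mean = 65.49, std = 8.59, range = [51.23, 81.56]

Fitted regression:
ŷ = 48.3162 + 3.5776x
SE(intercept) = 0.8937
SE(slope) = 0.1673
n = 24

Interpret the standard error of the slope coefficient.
SE(β̂₁) = 0.1673 is the estimated standard deviation of the slope estimate across repeated samples; relative to β̂₁ = 3.5776 that is 4.7%, a precise estimate.

SE(β̂₁) = s / √Sxx, where s is the residual standard deviation and Sxx = Σ(x − x̄)². It is the yardstick for how far β̂₁ = 3.5776 could plausibly be from the true slope.

Relative precision:
- SE / |β̂₁| = 0.1673 / 3.5776 = 4.7%
- Rule of thumb (under 20%: precise; 20% to under 50%: moderately precise; 50% or more: imprecise) → precise

Link to the t-test: t = β̂₁ / SE(β̂₁) = 3.5776 / 0.1673 = 21.3843, the statistic for H₀: β₁ = 0.

What drives SE(β̂₁): wider spread of x values → smaller SE; more residual scatter → larger SE; larger n (here n = 24) → smaller SE.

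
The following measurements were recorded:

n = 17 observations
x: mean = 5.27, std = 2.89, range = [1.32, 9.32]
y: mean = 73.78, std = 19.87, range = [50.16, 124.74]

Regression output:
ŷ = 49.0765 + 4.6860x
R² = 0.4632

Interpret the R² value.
R² = 0.4632 means 46.32% of the variation in y is explained by the linear relationship with x. This indicates a moderate fit.

R² = 1 − SS_res/SS_tot compares the residual scatter to the total scatter of y about its mean.

Here R² = 0.4632:
- Explained: 46.32% of the variation in y
- Unexplained (residual): 100% − 46.32% = 53.68%
- Rule of thumb (below 0.3 weak; 0.3 to below 0.7 moderate; 0.7 and above strong) → moderate

Calculation: R² = 1 − (SS_res / SS_tot), where SS_res is the sum of squared residuals and SS_tot the total sum of squares.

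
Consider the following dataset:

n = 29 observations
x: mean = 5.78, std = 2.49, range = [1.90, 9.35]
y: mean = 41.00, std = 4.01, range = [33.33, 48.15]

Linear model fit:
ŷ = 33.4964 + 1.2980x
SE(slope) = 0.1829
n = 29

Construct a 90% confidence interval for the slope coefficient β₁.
The 90% CI for β₁ is (0.9865, 1.6095)

Confidence interval for the slope:

The 90% CI for β₁ is: β̂₁ ± t*(α/2, n-2) × SE(β̂₁)

Step 1: Find critical t-value
- Confidence level = 0.9
- Degrees of freedom = n - 2 = 29 - 2 = 27
- t*(α/2, 27) = 1.7033

Step 2: Calculate margin of error
Margin = 1.7033 × 0.1829 = 0.3115

Step 3: Construct interval
CI = 1.2980 ± 0.3115
CI = (0.9865, 1.6095)

Interpretation: We are 90% confident that the true slope β₁ lies between 0.9865 and 1.6095.
Since 0 is outside the interval, a two-sided test at α = 0.10 would reject H₀: β₁ = 0.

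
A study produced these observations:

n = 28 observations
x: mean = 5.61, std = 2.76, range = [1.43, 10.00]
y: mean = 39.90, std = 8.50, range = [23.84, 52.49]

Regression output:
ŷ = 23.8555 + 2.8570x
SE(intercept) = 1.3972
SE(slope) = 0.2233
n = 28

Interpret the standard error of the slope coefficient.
SE(slope) = 0.2233 measures the uncertainty in the estimated slope. The coefficient is estimated precisely (SE/|β̂₁| = 7.8%).

SE(β̂₁) = 0.2233 says: if we drew many samples of n = 28 from the same population and refit each time, the fitted slopes would scatter with a standard deviation of roughly 0.2233 around the true β₁.

Relative precision:
- SE / |β̂₁| = 0.2233 / 2.8570 = 7.8%
- Rule of thumb (under 20%: precise; 20% to under 50%: moderately precise; 50% or more: imprecise) → precise

Link to interval estimation: a confidence interval for β₁ is β̂₁ ± t* × 0.2233, so SE sets the half-width per unit of t*.

What drives SE(β̂₁): larger n (here n = 28) → smaller SE.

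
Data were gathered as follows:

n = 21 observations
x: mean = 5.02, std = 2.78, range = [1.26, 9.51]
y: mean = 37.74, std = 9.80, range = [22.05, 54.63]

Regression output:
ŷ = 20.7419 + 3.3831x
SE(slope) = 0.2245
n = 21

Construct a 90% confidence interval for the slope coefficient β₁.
The 90% CI for β₁ is (2.9949, 3.7713)

Confidence interval for the slope:

The 90% CI for β₁ is: β̂₁ ± t*(α/2, n-2) × SE(β̂₁)

Step 1: Find critical t-value
- Confidence level = 0.9
- Degrees of freedom = n - 2 = 21 - 2 = 19
- t*(α/2, 19) = 1.7291

Step 2: Calculate margin of error
Margin = 1.7291 × 0.2245 = 0.3882

Step 3: Construct interval
CI = 3.3831 ± 0.3882
CI = (2.9949, 3.7713)

Interpretation: each one-unit increase in x is associated with a change in mean y of between 2.9949 and 3.7713, with 90% confidence.
The interval does not include 0, suggesting a significant linear relationship.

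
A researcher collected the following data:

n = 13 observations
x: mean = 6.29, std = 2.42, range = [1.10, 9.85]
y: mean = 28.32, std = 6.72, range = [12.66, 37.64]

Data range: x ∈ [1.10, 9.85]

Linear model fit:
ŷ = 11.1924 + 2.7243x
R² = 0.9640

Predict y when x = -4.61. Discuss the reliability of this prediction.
The equation gives ŷ = -1.3666; however x = -4.61 is 5.71 units below the observed range, so this extrapolated value should not be trusted.

Prediction calculation:
ŷ = 11.1924 + 2.7243 × (-4.61)
ŷ = -1.3666

Reliability:
- Data range: x ∈ [1.10, 9.85]
- Prediction point: x = -4.61 is 5.71 units below the observed range → this is EXTRAPOLATION, not interpolation

Why that matters here:
- The standard error of prediction grows with (x − x̄)², and x = -4.61 is far from x̄ = 6.29
- The linear relationship may not hold outside the observed range

A defensible statement: 'if the linear trend continued to x = -4.61, y would be about -1.3666' — the premise is untested.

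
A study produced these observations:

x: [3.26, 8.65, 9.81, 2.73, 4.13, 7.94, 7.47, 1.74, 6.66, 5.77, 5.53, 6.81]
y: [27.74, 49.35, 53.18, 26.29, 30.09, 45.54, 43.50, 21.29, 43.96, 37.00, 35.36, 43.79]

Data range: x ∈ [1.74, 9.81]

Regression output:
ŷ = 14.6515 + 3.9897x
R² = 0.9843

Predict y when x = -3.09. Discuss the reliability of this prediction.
ŷ = 2.3233 (extrapolation — x = -3.09 lies outside [1.74, 9.81], so reliability is low).

Prediction calculation:
ŷ = 14.6515 + 3.9897 × (-3.09)
ŷ = 2.3233

Reliability:
- Data range: x ∈ [1.74, 9.81]
- Prediction point: x = -3.09 is 4.83 units below the observed range → this is EXTRAPOLATION, not interpolation

Why that matters here:
- The standard error of prediction grows with (x − x̄)², and x = -3.09 is far from x̄ = 5.88
- Real relationships often flatten, saturate, or turn nonlinear at extremes

The R² = 0.9843 only validates the fit within [1.74, 9.81]; treat ŷ = 2.3233 with caution.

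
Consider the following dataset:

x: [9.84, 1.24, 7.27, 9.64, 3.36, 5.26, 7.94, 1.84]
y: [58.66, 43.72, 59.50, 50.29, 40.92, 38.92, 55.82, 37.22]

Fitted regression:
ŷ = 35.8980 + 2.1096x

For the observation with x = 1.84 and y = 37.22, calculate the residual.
Residual = -2.5597

The residual is the difference between the actual value and the predicted value:

Residual = y - ŷ

Step 1: Calculate predicted value
ŷ = 35.8980 + 2.1096 × 1.84
ŷ = 39.7797

Step 2: Calculate residual
Residual = 37.22 - 39.7797
Residual = -2.5597

Sign check: y < ŷ, so the point is below the line and the fit overestimates here.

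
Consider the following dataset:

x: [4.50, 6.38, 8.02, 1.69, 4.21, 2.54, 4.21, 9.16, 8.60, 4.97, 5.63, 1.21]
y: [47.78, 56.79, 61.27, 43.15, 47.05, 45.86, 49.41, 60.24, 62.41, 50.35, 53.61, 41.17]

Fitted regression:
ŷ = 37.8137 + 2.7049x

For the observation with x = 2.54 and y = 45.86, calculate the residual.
Residual = 1.1759

The residual is the difference between the actual value and the predicted value:

Residual = y - ŷ

Step 1: Calculate predicted value
ŷ = 37.8137 + 2.7049 × 2.54
ŷ = 44.6841

Step 2: Calculate residual
Residual = 45.86 - 44.6841
Residual = 1.1759

The residual is positive, so the observed y = 45.86 sits above the regression line (the line underestimates it by 1.1759).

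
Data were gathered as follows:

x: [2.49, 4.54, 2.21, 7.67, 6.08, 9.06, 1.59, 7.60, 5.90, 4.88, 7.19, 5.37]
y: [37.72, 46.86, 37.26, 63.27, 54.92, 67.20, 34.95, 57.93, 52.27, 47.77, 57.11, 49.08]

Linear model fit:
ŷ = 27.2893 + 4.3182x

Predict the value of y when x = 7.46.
ŷ = 59.5031

To predict y for x = 7.46, substitute into the regression equation:

ŷ = 27.2893 + 4.3182 × 7.46
ŷ = 27.2893 + 32.2138
ŷ = 59.5031

This is the fitted mean response at that x — an individual observation would come with a wider prediction interval.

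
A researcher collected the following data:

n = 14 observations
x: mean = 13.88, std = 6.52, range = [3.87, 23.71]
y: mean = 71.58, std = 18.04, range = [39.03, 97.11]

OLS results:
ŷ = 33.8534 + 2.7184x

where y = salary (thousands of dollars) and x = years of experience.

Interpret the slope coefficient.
For each additional year of experience, predicted salary increases by approximately 2.7184 thousand dollars.

The slope β₁ = 2.7184 gives the rate at which the fitted salary changes with experience.

Interpretation:
- Experience up by 1 year → predicted salary increases by 2.7184 thousand dollars
- This is a linear approximation: the same per-unit change is assumed across the whole observed x range
- The slope describes association in these data, not necessarily a causal effect

The intercept β₀ = 33.8534 is the predicted salary when experience = 0; since the smallest observed x is 3.87, this is an extrapolation and mainly anchors the line.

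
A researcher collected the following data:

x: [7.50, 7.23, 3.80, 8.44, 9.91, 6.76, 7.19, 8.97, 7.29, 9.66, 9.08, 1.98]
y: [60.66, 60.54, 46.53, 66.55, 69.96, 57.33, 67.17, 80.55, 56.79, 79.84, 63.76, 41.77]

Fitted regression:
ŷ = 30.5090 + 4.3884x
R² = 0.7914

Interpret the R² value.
About 79.14% of the variability in y is accounted for by the regression on x (R² = 0.7914) — a strong linear fit.

R² (coefficient of determination) measures the proportion of variance in y explained by the regression model.

Here R² = 0.7914:
- Explained: 79.14% of the variation in y
- Unexplained (residual): 100% − 79.14% = 20.86%
- Rule of thumb (below 0.3 weak; 0.3 to below 0.7 moderate; 0.7 and above strong) → strong

Note: R² says nothing about causation, and a high R² does not by itself mean the linear form is appropriate — check the residuals.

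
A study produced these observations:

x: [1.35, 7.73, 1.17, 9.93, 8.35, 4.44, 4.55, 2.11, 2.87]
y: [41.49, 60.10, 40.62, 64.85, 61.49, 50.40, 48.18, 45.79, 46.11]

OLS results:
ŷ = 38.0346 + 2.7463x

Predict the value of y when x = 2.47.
ŷ = 44.8180

To predict y for x = 2.47, substitute into the regression equation:

ŷ = 38.0346 + 2.7463 × 2.47
ŷ = 38.0346 + 6.7834
ŷ = 44.8180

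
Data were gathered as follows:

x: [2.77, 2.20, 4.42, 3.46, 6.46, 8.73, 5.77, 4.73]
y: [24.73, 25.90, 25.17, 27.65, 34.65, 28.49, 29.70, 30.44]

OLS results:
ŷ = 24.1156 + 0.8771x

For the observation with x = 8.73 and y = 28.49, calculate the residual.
Residual = -3.2827

The residual is the difference between the actual value and the predicted value:

Residual = y - ŷ

Step 1: Calculate predicted value
ŷ = 24.1156 + 0.8771 × 8.73
ŷ = 31.7727

Step 2: Calculate residual
Residual = 28.49 - 31.7727
Residual = -3.2827

The residual is negative, so the observed y = 28.49 sits below the regression line (the line overestimates it by 3.2827).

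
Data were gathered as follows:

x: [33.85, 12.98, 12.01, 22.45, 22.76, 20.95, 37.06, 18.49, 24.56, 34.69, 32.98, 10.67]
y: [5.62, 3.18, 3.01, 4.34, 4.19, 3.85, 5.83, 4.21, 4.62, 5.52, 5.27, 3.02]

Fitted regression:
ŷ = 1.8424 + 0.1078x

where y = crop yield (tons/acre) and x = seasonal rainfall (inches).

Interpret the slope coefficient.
On average, crop yield is about 0.1078 tons/acre higher for every extra inch of rainfall.

The slope coefficient β₁ = 0.1078 represents the marginal effect of rainfall on crop yield.

Interpretation:
- Rainfall up by 1 inch → predicted crop yield increases by 0.1078 tons/acre
- The effect is assumed constant over the observed range of x (linearity)
- The slope describes association in these data, not necessarily a causal effect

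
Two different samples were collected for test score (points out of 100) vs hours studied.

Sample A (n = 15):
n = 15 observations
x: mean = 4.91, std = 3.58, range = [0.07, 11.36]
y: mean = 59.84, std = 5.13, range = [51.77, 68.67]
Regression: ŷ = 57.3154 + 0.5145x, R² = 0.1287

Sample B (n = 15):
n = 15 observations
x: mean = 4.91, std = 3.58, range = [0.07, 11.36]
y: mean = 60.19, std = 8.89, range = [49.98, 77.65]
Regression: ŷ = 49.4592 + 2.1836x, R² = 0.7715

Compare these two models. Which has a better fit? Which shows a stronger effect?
Model B has the better fit (R² = 0.7715 vs 0.1287). Model B shows the stronger effect (|β₁| = 2.1836 vs 0.5145).

Model Comparison:

Which explains more variance? (R²)
- Model A: R² = 0.1287 → 12.87% of variance in test score explained
- Model B: R² = 0.7715 → 77.15% of variance in test score explained
- 0.7715 > 0.1287 → Model B has the better fit

Effect size (slope magnitude):
- Model A: β₁ = 0.5145 → predicted test score rises 0.5145 points per additional hour of study time
- Model B: β₁ = 2.1836 → predicted test score rises 2.1836 points per additional hour of study time
- |0.5145| < |2.1836| → Model B shows the stronger marginal effect

Notes:
- A steeper slope doesn't make a better model if the scatter around the line is large.
- A better fit (higher R²) doesn't necessarily mean a more important relationship.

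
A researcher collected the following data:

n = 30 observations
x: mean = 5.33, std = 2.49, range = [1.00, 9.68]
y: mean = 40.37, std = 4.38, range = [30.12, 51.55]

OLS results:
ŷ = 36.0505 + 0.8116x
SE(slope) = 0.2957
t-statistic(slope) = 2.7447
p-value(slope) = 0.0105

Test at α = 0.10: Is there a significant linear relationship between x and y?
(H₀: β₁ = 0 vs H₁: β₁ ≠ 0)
Reject H₀: p-value = 0.0105 < α = 0.10. The linear relationship is significant at the 10% level.

Hypothesis test for the slope coefficient:

H₀: β₁ = 0 (no linear relationship)
H₁: β₁ ≠ 0 (linear relationship exists)

Test statistic: t = β̂₁ / SE(β̂₁) = 0.8116 / 0.2957 = 2.7447

The p-value (0.0105) is the probability, under H₀, of a t-statistic at least as extreme as |t| = 2.7447 (two-sided, df = n − 2 = 28).

Decision rule: reject H₀ if p-value < α.
p-value = 0.0105 < α = 0.10 → reject H₀.

There is sufficient evidence at the 10% significance level to conclude that a linear relationship exists between x and y.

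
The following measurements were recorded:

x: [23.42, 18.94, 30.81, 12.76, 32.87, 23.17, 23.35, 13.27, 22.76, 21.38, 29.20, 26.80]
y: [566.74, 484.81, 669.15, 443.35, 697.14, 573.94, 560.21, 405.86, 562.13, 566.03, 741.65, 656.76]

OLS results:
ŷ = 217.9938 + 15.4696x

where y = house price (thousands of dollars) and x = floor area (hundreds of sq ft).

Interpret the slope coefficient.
For each additional hundred sq ft of floor area, predicted house price increases by approximately 15.4696 thousand dollars.

β₁ = 15.4696 is the change in predicted house price (thousand dollars) per additional hundred sq ft of floor area.

Interpretation:
- Floor area up by 1 hundred sq ft → predicted house price increases by 15.4696 thousand dollars
- This is a linear approximation: the same per-unit change is assumed across the whole observed x range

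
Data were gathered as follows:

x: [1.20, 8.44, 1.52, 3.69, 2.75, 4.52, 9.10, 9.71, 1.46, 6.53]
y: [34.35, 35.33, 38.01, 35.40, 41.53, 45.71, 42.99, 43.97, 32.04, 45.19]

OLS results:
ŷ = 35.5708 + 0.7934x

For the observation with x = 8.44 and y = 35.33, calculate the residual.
Residual = -6.9371

The residual is the difference between the actual value and the predicted value:

Residual = y - ŷ

Step 1: Calculate predicted value
ŷ = 35.5708 + 0.7934 × 8.44
ŷ = 42.2671

Step 2: Calculate residual
Residual = 35.33 - 42.2671
Residual = -6.9371

The residual is negative, so the observed y = 35.33 sits below the regression line (the line overestimates it by 6.9371).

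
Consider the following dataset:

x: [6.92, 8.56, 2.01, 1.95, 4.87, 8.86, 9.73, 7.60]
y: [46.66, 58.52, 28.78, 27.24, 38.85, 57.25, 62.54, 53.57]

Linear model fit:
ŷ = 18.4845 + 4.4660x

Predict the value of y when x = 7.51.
ŷ = 52.0242

x = 7.51 lies inside the observed range [1.95, 9.73], so the fitted equation applies directly:

ŷ = 18.4845 + 4.4660 × 7.51
ŷ = 18.4845 + 33.5397
ŷ = 52.0242

This is a point prediction; actual observations scatter around it by roughly the residual standard deviation.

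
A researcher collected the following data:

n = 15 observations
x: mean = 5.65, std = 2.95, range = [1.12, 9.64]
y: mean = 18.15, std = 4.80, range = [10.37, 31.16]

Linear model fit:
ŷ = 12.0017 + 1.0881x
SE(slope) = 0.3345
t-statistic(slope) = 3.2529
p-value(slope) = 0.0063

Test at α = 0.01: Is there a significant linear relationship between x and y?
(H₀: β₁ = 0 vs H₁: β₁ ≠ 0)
p-value = 0.0063 < α = 0.01, so we reject H₀. The relationship is significant.

Hypothesis test for the slope coefficient:

H₀: β₁ = 0 (no linear relationship)
H₁: β₁ ≠ 0 (linear relationship exists)

Test statistic: t = β̂₁ / SE(β̂₁) = 1.0881 / 0.3345 = 3.2529

With df = 13, the two-sided p-value for |t| = 3.2529 is 0.0063.

Decision rule: reject H₀ if p-value < α.
p-value = 0.0063 < α = 0.01 → reject H₀.

At α = 0.01 the data do provide convincing evidence of a nonzero slope.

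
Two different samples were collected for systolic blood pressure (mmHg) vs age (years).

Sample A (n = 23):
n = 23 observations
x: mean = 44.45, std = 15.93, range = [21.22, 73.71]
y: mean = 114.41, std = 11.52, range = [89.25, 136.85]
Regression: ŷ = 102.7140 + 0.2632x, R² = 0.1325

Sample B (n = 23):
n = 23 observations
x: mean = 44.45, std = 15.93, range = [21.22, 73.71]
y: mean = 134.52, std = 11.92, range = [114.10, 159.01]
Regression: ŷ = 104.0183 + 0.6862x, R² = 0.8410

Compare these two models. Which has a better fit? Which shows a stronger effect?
Model B has the better fit (R² = 0.8410 vs 0.1325). Model B shows the stronger effect (|β₁| = 0.6862 vs 0.2632).

Model Comparison:

Fit — compare R²:
- Model A: R² = 0.1325 → 13.25% of variance in blood pressure explained
- Model B: R² = 0.8410 → 84.10% of variance in blood pressure explained
- 0.8410 > 0.1325 → Model B has the better fit

Strength of effect — compare |β₁|:
- Model A: β₁ = 0.2632 → predicted blood pressure rises 0.2632 mmHg per additional year of age
- Model B: β₁ = 0.6862 → predicted blood pressure rises 0.6862 mmHg per additional year of age
- |0.2632| < |0.6862| → Model B shows the stronger marginal effect

Notes:
- R² measures how tightly points cluster around the line; β₁ measures how steep the line is — they answer different questions.
- A steeper slope doesn't make a better model if the scatter around the line is large.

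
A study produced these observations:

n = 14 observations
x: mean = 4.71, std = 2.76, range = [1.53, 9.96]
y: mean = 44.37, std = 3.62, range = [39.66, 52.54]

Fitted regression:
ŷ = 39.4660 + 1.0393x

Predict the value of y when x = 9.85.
ŷ = 49.7031

To predict y for x = 9.85, substitute into the regression equation:

ŷ = 39.4660 + 1.0393 × 9.85
ŷ = 39.4660 + 10.2371
ŷ = 49.7031

This is the fitted mean response at that x — an individual observation would come with a wider prediction interval.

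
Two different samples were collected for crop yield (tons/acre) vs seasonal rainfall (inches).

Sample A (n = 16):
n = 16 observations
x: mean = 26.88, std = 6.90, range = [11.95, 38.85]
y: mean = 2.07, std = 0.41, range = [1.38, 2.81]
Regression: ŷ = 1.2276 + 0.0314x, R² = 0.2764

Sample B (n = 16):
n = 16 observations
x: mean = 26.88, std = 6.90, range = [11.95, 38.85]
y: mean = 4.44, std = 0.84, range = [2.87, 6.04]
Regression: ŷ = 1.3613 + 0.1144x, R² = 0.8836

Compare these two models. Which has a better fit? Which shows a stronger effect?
Model B has the better fit (R² = 0.8836 vs 0.2764). Model B shows the stronger effect (|β₁| = 0.1144 vs 0.0314).

Model Comparison:

Which explains more variance? (R²)
- Model A: R² = 0.2764 → 27.64% of variance in crop yield explained
- Model B: R² = 0.8836 → 88.36% of variance in crop yield explained
- 0.8836 > 0.2764 → Model B has the better fit

Effect size (slope magnitude):
- Model A: β₁ = 0.0314 → predicted crop yield rises 0.0314 tons/acre per additional inch of rainfall
- Model B: β₁ = 0.1144 → predicted crop yield rises 0.1144 tons/acre per additional inch of rainfall
- |0.0314| < |0.1144| → Model B shows the stronger marginal effect

Notes:
- A steeper slope doesn't make a better model if the scatter around the line is large.
- The two samples could reflect different populations, time periods, or measurement quality.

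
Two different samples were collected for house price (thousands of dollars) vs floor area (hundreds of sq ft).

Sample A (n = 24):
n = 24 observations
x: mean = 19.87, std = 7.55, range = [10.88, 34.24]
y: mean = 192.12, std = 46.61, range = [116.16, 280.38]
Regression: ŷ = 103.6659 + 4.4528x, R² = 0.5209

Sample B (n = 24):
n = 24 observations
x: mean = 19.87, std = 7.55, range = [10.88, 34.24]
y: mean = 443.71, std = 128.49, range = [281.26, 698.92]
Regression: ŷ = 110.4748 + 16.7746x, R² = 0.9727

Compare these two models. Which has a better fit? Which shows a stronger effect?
Model B has the better fit (R² = 0.9727 vs 0.5209). Model B shows the stronger effect (|β₁| = 16.7746 vs 4.4528).

Model Comparison:

Goodness of fit (R²):
- Model A: R² = 0.5209 → 52.09% of variance in house price explained
- Model B: R² = 0.9727 → 97.27% of variance in house price explained
- 0.9727 > 0.5209 → Model B has the better fit

Effect size (slope magnitude):
- Model A: β₁ = 4.4528 → predicted house price rises 4.4528 thousand dollars per additional hundred sq ft of floor area
- Model B: β₁ = 16.7746 → predicted house price rises 16.7746 thousand dollars per additional hundred sq ft of floor area
- |4.4528| < |16.7746| → Model B shows the stronger marginal effect

Notes:
- A better fit (higher R²) doesn't necessarily mean a more important relationship.
- The two samples could reflect different populations, time periods, or measurement quality.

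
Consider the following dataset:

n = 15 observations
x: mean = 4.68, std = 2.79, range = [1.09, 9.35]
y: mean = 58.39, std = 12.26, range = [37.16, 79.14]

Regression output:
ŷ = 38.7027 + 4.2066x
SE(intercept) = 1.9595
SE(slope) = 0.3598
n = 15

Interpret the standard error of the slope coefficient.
The slope 4.2066 is pinned down to within about ±0.3598 (one SE) by these data — relative uncertainty 8.6%, i.e. precise.

SE(β̂₁) = 0.3598 says: if we drew many samples of n = 15 from the same population and refit each time, the fitted slopes would scatter with a standard deviation of roughly 0.3598 around the true β₁.

Relative precision:
- SE / |β̂₁| = 0.3598 / 4.2066 = 8.6%
- Rule of thumb (under 20%: precise; 20% to under 50%: moderately precise; 50% or more: imprecise) → precise

Rough 95% range (±2 SE): 4.2066 ± 0.7196 → (3.4870, 4.9262).

What drives SE(β̂₁): larger n (here n = 15) → smaller SE; wider spread of x values → smaller SE; more residual scatter → larger SE.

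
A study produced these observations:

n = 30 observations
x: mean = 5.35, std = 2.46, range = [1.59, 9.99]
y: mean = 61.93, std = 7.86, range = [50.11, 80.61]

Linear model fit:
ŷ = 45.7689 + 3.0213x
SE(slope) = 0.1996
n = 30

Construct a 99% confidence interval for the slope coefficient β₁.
The 99% CI for β₁ is (2.4697, 3.5729)

Confidence interval for the slope:

The 99% CI for β₁ is: β̂₁ ± t*(α/2, n-2) × SE(β̂₁)

Step 1: Find critical t-value
- Confidence level = 0.99
- Degrees of freedom = n - 2 = 30 - 2 = 28
- t*(α/2, 28) = 2.7633

Step 2: Calculate margin of error
Margin = 2.7633 × 0.1996 = 0.5516

Step 3: Construct interval
CI = 3.0213 ± 0.5516
CI = (2.4697, 3.5729)

Interpretation: intervals built this way capture the true β₁ in 99% of repeated samples; here the plausible range for the per-unit effect of x on y is 2.4697 to 3.5729.
Both endpoints are positive, so the data support a genuinely positive slope at this confidence level.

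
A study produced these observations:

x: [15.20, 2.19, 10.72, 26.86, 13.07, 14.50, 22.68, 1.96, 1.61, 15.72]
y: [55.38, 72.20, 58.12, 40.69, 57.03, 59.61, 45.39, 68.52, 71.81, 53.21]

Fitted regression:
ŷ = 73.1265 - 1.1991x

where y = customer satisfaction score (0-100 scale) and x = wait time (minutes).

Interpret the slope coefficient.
An increase of one minute in wait time is associated with a 1.1991 points decrease in predicted satisfaction score.

β₁ = -1.1991 is the change in predicted satisfaction score (points) per additional minute of wait time.

Interpretation:
- Wait time up by 1 minute → predicted satisfaction score decreases by 1.1991 points
- The effect is assumed constant over the observed range of x (linearity)
- The sign (−) gives the direction; the magnitude 1.1991 gives the size of the effect per minute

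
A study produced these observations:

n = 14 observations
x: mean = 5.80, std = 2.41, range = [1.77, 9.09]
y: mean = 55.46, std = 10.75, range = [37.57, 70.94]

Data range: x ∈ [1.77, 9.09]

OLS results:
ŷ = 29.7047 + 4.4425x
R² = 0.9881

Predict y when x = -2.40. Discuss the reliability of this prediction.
ŷ = 19.0427 (extrapolation — x = -2.40 lies outside [1.77, 9.09], so reliability is low).

Prediction calculation:
ŷ = 29.7047 + 4.4425 × (-2.40)
ŷ = 19.0427

Reliability:
- Data range: x ∈ [1.77, 9.09]
- Prediction point: x = -2.40 is 4.17 units below the observed range → this is EXTRAPOLATION, not interpolation

Why that matters here:
- Real relationships often flatten, saturate, or turn nonlinear at extremes
- The linear relationship may not hold outside the observed range
- The standard error of prediction grows with (x − x̄)², and x = -2.40 is far from x̄ = 5.80

A defensible statement: 'if the linear trend continued to x = -2.40, y would be about 19.0427' — the premise is untested.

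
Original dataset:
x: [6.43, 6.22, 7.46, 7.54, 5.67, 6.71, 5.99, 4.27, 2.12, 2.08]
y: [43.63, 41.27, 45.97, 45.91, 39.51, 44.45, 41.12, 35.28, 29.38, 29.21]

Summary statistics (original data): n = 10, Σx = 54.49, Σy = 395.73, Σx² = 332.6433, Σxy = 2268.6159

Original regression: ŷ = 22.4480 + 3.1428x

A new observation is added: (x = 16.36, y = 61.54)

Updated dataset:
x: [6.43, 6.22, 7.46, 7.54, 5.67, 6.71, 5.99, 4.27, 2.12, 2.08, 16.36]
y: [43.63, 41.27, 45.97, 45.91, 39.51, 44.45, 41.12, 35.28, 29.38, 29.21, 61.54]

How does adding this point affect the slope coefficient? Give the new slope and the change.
The slope changes from 3.1428 to 2.2936 (change of -0.8492, or -27.0%).

x = 16.36 lies well outside the original x-range [2.08, 7.54] (x̄ ≈ 5.45), so this observation has high leverage and can move the slope substantially.

Step 1: Update the sums with the new point (n goes from 10 to 11)
Σx  = 54.49 + 16.36 = 70.85
Σy  = 395.73 + 61.54 = 457.27
Σx² = 332.6433 + 16.36² = 332.6433 + 267.6496 = 600.2929
Σxy = 2268.6159 + 16.36×61.54 = 2268.6159 + 1006.7944 = 3275.4103

Step 2: Recompute the slope with b₁ = (nΣxy − ΣxΣy) / (nΣx² − (Σx)²)
Numerator   = 11×3275.4103 − 70.85×457.27 = 36029.5133 − 32397.5795 = 3631.9338
Denominator = 11×600.2929 − 70.85² = 6603.2219 − 5019.7225 = 1583.4994
b₁(new) = 3631.9338 / 1583.4994 = 2.2936

(Same formula on the original sums: (10×2268.6159 − 54.49×395.73) / (10×332.6433 − 54.49²) = 1122.8313 / 357.2729 = 3.1428, matching the given fit.)

Step 3: Change in slope
Δβ₁ = 2.2936 − 3.1428 = -0.8492
Relative change = -0.8492 / 3.1428 × 100% = -27.0%
→ the slope decreases when the point is added.

Because the point sits below the extension of the original line at a high-leverage x, it tilts the fit down.
In practice: investigate whether it comes from the same population as the rest of the sample; refit with and without it and report both if conclusions differ.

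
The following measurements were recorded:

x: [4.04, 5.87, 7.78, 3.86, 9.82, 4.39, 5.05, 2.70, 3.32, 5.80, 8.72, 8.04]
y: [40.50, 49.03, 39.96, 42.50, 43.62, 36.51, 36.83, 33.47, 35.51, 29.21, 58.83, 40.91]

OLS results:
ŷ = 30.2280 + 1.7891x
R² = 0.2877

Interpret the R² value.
The model explains 28.77% of the variance in y (R² = 0.2877), leaving 71.23% unexplained; the fit is weak.

R² = 1 − SS_res/SS_tot compares the residual scatter to the total scatter of y about its mean.

Here R² = 0.2877:
- Explained: 28.77% of the variation in y
- Unexplained (residual): 100% − 28.77% = 71.23%
- Rule of thumb (below 0.3 weak; 0.3 to below 0.7 moderate; 0.7 and above strong) → weak

Equivalently, for simple linear regression R² = r², so |r| = √0.2877 ≈ 0.5364.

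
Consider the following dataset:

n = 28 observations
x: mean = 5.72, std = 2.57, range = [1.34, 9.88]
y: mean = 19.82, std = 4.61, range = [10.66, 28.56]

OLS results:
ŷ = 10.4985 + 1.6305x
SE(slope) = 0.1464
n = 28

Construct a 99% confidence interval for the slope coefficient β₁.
The 99% CI for β₁ is (1.2237, 2.0373)

Confidence interval for the slope:

The 99% CI for β₁ is: β̂₁ ± t*(α/2, n-2) × SE(β̂₁)

Step 1: Find critical t-value
- Confidence level = 0.99
- Degrees of freedom = n - 2 = 28 - 2 = 26
- t*(α/2, 26) = 2.7787

Step 2: Calculate margin of error
Margin = 2.7787 × 0.1464 = 0.4068

Step 3: Construct interval
CI = 1.6305 ± 0.4068
CI = (1.2237, 2.0373)

Interpretation: We are 99% confident that the true slope β₁ lies between 1.2237 and 2.0373.
Both endpoints are positive, so the data support a genuinely positive slope at this confidence level.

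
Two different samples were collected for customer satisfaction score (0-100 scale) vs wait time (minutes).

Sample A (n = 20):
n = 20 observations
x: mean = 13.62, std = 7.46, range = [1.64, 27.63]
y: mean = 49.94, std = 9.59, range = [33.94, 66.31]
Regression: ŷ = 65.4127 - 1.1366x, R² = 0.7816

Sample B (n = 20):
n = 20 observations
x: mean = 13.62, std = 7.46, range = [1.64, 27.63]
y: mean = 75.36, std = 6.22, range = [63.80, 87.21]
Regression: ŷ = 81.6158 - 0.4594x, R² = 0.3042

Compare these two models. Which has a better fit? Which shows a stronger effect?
Model A has the better fit (R² = 0.7816 vs 0.3042). Model A shows the stronger effect (|β₁| = 1.1366 vs 0.4594).

Model Comparison:

Goodness of fit (R²):
- Model A: R² = 0.7816 → 78.16% of variance in satisfaction score explained
- Model B: R² = 0.3042 → 30.42% of variance in satisfaction score explained
- 0.7816 > 0.3042 → Model A has the better fit

Effect size (slope magnitude):
- Model A: β₁ = -1.1366 → predicted satisfaction score falls 1.1366 points per additional minute of wait time
- Model B: β₁ = -0.4594 → predicted satisfaction score falls 0.4594 points per additional minute of wait time
- |-1.1366| > |-0.4594| → Model A shows the stronger marginal effect

Notes:
- R² measures how tightly points cluster around the line; β₁ measures how steep the line is — they answer different questions.
- The two samples could reflect different populations, time periods, or measurement quality.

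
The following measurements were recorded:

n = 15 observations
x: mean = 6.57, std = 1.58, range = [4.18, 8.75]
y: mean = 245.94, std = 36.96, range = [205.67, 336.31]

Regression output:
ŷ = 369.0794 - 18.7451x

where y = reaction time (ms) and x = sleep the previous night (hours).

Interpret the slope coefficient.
For each additional hour of sleep, predicted reaction time decreases by approximately 18.7451 ms.

The slope coefficient β₁ = -18.7451 represents the marginal effect of sleep on reaction time.

Interpretation:
- Sleep up by 1 hour → predicted reaction time decreases by 18.7451 ms
- This is a linear approximation: the same per-unit change is assumed across the whole observed x range
- The sign (−) gives the direction; the magnitude 18.7451 gives the size of the effect per hour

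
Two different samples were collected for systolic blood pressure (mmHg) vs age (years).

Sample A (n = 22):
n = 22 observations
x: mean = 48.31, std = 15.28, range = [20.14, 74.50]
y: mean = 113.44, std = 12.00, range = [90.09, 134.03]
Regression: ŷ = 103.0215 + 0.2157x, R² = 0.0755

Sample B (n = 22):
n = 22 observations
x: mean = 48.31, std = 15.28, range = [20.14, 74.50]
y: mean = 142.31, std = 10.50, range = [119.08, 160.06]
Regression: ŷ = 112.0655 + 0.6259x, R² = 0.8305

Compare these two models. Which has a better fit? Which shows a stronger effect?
Model B has the better fit (R² = 0.8305 vs 0.0755). Model B shows the stronger effect (|β₁| = 0.6259 vs 0.2157).

Model Comparison:

Which explains more variance? (R²)
- Model A: R² = 0.0755 → 7.55% of variance in blood pressure explained
- Model B: R² = 0.8305 → 83.05% of variance in blood pressure explained
- 0.8305 > 0.0755 → Model B has the better fit

Strength of effect — compare |β₁|:
- Model A: β₁ = 0.2157 → predicted blood pressure rises 0.2157 mmHg per additional year of age
- Model B: β₁ = 0.6259 → predicted blood pressure rises 0.6259 mmHg per additional year of age
- |0.2157| < |0.6259| → Model B shows the stronger marginal effect

Notes:
- A better fit (higher R²) doesn't necessarily mean a more important relationship.
- R² measures how tightly points cluster around the line; β₁ measures how steep the line is — they answer different questions.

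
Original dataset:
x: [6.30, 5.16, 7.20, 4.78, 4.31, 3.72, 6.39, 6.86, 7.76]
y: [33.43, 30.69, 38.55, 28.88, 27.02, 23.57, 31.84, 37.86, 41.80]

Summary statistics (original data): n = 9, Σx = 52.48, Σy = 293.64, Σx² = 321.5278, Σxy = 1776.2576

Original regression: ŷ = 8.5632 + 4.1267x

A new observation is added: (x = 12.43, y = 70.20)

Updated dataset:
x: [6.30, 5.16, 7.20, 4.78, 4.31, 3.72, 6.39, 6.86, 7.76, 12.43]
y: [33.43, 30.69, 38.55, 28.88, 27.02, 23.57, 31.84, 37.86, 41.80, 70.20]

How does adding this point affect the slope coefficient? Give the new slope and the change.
New slope β₁ = 5.2495 versus 4.1267 before: a change of +1.1228 (+27.2%).

The new point has HIGH LEVERAGE: x = 12.43 is far from the original mean x̄ = 52.48/9 ≈ 5.83 (original range [3.72, 7.76]).

Step 1: Update the sums with the new point (n goes from 9 to 10)
Σx  = 52.48 + 12.43 = 64.91
Σy  = 293.64 + 70.20 = 363.84
Σx² = 321.5278 + 12.43² = 321.5278 + 154.5049 = 476.0327
Σxy = 1776.2576 + 12.43×70.20 = 1776.2576 + 872.5860 = 2648.8436

Step 2: Recompute the slope with b₁ = (nΣxy − ΣxΣy) / (nΣx² − (Σx)²)
Numerator   = 10×2648.8436 − 64.91×363.84 = 26488.4360 − 23616.8544 = 2871.5816
Denominator = 10×476.0327 − 64.91² = 4760.3270 − 4213.3081 = 547.0189
b₁(new) = 2871.5816 / 547.0189 = 5.2495

(Same formula on the original sums: (9×1776.2576 − 52.48×293.64) / (9×321.5278 − 52.48²) = 576.0912 / 139.5998 = 4.1267, matching the given fit.)

Step 3: Change in slope
Δβ₁ = 5.2495 − 4.1267 = +1.1228
Relative change = +1.1228 / 4.1267 × 100% = +27.2%
→ the slope increases when the point is added.

A high-leverage point only changes the slope if it is off the original line; here y = 70.20 is above the original trend, so the slope increases.
In practice: refit with and without it and report both if conclusions differ.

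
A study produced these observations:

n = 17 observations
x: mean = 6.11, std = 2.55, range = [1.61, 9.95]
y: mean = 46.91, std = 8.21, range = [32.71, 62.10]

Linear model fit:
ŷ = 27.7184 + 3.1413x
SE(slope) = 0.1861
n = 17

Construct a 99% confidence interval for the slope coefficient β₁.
The 99% CI for β₁ is (2.5929, 3.6897)

Confidence interval for the slope:

The 99% CI for β₁ is: β̂₁ ± t*(α/2, n-2) × SE(β̂₁)

Step 1: Find critical t-value
- Confidence level = 0.99
- Degrees of freedom = n - 2 = 17 - 2 = 15
- t*(α/2, 15) = 2.9467

Step 2: Calculate margin of error
Margin = 2.9467 × 0.1861 = 0.5484

Step 3: Construct interval
CI = 3.1413 ± 0.5484
CI = (2.5929, 3.6897)

Interpretation: each one-unit increase in x is associated with a change in mean y of between 2.5929 and 3.6897, with 99% confidence.
Both endpoints are positive, so the data support a genuinely positive slope at this confidence level.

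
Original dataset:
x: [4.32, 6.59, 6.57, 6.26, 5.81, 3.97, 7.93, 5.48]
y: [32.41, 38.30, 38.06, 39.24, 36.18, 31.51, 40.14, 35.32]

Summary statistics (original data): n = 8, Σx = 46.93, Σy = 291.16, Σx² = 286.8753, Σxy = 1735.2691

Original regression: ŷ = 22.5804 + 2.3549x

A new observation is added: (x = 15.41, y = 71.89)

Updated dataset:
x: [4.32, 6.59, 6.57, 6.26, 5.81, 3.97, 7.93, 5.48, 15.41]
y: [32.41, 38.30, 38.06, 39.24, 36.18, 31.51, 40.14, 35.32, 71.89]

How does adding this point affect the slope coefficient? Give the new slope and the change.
New slope β₁ = 3.5486 versus 2.3549 before: a change of +1.1937 (+50.7%).

The new point has HIGH LEVERAGE: x = 15.41 is far from the original mean x̄ = 46.93/8 ≈ 5.87 (original range [3.97, 7.93]).

Step 1: Update the sums with the new point (n goes from 8 to 9)
Σx  = 46.93 + 15.41 = 62.34
Σy  = 291.16 + 71.89 = 363.05
Σx² = 286.8753 + 15.41² = 286.8753 + 237.4681 = 524.3434
Σxy = 1735.2691 + 15.41×71.89 = 1735.2691 + 1107.8249 = 2843.0940

Step 2: Recompute the slope with b₁ = (nΣxy − ΣxΣy) / (nΣx² − (Σx)²)
Numerator   = 9×2843.0940 − 62.34×363.05 = 25587.8460 − 22632.5370 = 2955.3090
Denominator = 9×524.3434 − 62.34² = 4719.0906 − 3886.2756 = 832.8150
b₁(new) = 2955.3090 / 832.8150 = 3.5486

(Same formula on the original sums: (8×1735.2691 − 46.93×291.16) / (8×286.8753 − 46.93²) = 218.0140 / 92.5775 = 2.3549, matching the given fit.)

Step 3: Change in slope
Δβ₁ = 3.5486 − 2.3549 = +1.1937
Relative change = +1.1937 / 2.3549 × 100% = +50.7%
→ the slope increases when the point is added.

A high-leverage point only changes the slope if it is off the original line; here y = 71.89 is above the original trend, so the slope increases.
In practice: investigate whether it comes from the same population as the rest of the sample.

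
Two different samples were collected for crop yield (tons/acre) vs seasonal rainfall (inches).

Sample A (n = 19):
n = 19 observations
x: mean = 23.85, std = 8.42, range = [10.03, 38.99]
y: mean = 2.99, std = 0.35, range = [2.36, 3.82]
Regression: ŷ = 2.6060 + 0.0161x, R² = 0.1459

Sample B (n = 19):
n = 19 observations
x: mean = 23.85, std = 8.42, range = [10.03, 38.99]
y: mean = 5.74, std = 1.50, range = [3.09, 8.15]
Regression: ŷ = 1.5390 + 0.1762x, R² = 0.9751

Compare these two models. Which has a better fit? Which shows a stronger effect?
Model B has the better fit (R² = 0.9751 vs 0.1459). Model B shows the stronger effect (|β₁| = 0.1762 vs 0.0161).

Model Comparison:

Goodness of fit (R²):
- Model A: R² = 0.1459 → 14.59% of variance in crop yield explained
- Model B: R² = 0.9751 → 97.51% of variance in crop yield explained
- 0.9751 > 0.1459 → Model B has the better fit

Which has the larger per-inch effect? (|β₁|)
- Model A: β₁ = 0.0161 → predicted crop yield rises 0.0161 tons/acre per additional inch of rainfall
- Model B: β₁ = 0.1762 → predicted crop yield rises 0.1762 tons/acre per additional inch of rainfall
- |0.0161| < |0.1762| → Model B shows the stronger marginal effect

Notes:
- R² measures how tightly points cluster around the line; β₁ measures how steep the line is — they answer different questions.
- The two samples could reflect different populations, time periods, or measurement quality.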